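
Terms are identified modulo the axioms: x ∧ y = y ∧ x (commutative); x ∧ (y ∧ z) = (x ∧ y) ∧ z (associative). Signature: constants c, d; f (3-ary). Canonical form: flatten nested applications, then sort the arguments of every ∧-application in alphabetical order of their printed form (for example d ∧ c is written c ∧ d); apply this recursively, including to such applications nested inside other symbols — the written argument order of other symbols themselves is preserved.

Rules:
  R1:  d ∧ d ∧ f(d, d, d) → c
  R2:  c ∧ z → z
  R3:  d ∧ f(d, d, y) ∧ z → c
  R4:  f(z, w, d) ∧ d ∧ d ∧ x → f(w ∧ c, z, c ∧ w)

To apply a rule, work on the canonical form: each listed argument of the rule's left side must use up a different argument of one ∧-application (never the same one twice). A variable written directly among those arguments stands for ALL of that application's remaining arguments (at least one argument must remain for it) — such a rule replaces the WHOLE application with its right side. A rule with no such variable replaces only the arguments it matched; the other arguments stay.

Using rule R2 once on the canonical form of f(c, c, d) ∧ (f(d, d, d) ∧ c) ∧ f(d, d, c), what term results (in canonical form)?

Answer: f(c, c, d) ∧ f(d, d, c) ∧ f(d, d, d)

Derivation:
Canonical form:  c ∧ f(c, c, d) ∧ f(d, d, c) ∧ f(d, d, d)
Apply R2:  consuming c;  z := f(c, c, d) ∧ f(d, d, c) ∧ f(d, d, d)
The variable takes the whole remainder — replace the entire application.
Result:  f(c, c, d) ∧ f(d, d, c) ∧ f(d, d, d)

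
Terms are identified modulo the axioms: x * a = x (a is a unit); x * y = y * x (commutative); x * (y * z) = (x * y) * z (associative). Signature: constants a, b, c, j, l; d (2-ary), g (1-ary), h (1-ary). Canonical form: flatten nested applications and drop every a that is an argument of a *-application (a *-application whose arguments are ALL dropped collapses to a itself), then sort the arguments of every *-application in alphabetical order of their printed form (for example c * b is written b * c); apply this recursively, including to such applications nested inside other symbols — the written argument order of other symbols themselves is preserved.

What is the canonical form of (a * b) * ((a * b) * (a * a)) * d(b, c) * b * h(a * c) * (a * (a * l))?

Answer: b * b * b * d(b, c) * h(c) * l

Derivation:
Merge nested applications:  a * b * a * b * a * a * d(b, c) * b * h(a * c) * a * a * l
Canonicalize subterm:  h(a * c)  →  h(c)
Drop the unit:  drop a (×6)
Order the arguments:  b * b * b * d(b, c) * h(c) * l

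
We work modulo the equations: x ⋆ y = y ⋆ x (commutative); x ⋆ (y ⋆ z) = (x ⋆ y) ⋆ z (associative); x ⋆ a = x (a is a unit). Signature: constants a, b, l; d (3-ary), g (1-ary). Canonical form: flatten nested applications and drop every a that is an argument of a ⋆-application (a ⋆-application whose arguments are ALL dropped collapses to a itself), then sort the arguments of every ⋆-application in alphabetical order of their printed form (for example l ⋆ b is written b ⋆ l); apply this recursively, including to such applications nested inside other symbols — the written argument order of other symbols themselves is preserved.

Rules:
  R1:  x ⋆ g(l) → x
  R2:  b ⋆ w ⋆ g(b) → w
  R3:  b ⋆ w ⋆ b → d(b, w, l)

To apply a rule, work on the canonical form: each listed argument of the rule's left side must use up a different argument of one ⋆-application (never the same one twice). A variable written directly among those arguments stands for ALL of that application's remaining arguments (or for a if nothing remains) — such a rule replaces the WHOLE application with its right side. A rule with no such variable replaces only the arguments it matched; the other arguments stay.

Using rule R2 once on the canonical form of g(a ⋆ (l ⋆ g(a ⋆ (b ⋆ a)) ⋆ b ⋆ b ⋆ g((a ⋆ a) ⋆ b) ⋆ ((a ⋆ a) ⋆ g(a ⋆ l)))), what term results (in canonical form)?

Answer: g(b ⋆ g(b) ⋆ g(l) ⋆ l)

Derivation:
Canonical form:  g(b ⋆ b ⋆ g(b) ⋆ g(b) ⋆ g(l) ⋆ l)
Apply R2:  consuming b, g(b);  w := b ⋆ g(b) ⋆ g(l) ⋆ l
The variable takes the whole remainder — replace the entire application.
Giving:  g(b ⋆ g(b) ⋆ g(l) ⋆ l)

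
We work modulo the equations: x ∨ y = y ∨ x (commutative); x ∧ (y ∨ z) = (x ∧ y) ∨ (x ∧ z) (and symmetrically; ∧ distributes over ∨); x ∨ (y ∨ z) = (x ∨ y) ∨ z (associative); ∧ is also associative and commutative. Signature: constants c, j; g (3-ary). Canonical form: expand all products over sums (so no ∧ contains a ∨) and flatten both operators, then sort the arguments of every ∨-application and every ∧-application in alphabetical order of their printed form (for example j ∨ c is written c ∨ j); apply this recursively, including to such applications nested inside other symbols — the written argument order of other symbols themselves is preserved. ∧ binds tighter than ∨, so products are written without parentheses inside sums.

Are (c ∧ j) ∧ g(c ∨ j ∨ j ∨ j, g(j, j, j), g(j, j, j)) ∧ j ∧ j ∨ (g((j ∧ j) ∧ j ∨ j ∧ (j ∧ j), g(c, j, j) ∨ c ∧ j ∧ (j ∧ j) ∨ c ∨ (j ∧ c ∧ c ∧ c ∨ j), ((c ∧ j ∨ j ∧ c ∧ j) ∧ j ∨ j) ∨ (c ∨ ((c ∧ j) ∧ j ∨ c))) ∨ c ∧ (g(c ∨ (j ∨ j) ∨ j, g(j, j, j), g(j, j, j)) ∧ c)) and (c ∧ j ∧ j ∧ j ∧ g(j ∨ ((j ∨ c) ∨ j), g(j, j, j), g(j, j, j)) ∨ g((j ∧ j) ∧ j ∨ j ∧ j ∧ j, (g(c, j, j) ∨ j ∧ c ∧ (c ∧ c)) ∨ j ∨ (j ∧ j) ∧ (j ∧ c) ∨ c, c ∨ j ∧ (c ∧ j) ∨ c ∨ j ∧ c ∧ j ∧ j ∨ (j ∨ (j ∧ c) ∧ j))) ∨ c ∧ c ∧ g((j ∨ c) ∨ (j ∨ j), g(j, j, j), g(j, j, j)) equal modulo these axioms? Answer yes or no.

Left:  (c ∧ j) ∧ g(c ∨ j ∨ j ∨ j, g(j, j, j), g(j, j, j)) ∧ j ∧ j ∨ (g((j ∧ j) ∧ j ∨ j ∧ (j ∧ j), g(c, j, j) ∨ c ∧ j ∧ (j ∧ j) ∨ c ∨ (j ∧ c ∧ c ∧ c ∨ j), ((c ∧ j ∨ j ∧ c ∧ j) ∧ j ∨ j) ∨ (c ∨ ((c ∧ j) ∧ j ∨ c))) ∨ c ∧ (g(c ∨ (j ∨ j) ∨ j, g(j, j, j), g(j, j, j)) ∧ c))
  Expand products over sums:  c ∧ g(c ∨ j ∨ j ∨ j, g(j, j, j), g(j, j, j)) ∧ j ∧ j ∧ j ∨ g(j ∧ j ∧ j ∨ j ∧ j ∧ j, c ∨ c ∧ c ∧ c ∧ j ∨ c ∧ j ∧ j ∧ j ∨ g(c, j, j) ∨ j, c ∨ c ∨ c ∧ j ∧ j ∨ c ∧ j ∧ j ∨ c ∧ j ∧ j ∧ j ∨ j) ∨ c ∧ c ∧ g(c ∨ j ∨ j ∨ j, g(j, j, j), g(j, j, j))
  Sort:  c ∧ c ∧ g(c ∨ j ∨ j ∨ j, g(j, j, j), g(j, j, j)) ∨ c ∧ g(c ∨ j ∨ j ∨ j, g(j, j, j), g(j, j, j)) ∧ j ∧ j ∧ j ∨ g(j ∧ j ∧ j ∨ j ∧ j ∧ j, c ∨ c ∧ c ∧ c ∧ j ∨ c ∧ j ∧ j ∧ j ∨ g(c, j, j) ∨ j, c ∨ c ∨ c ∧ j ∧ j ∨ c ∧ j ∧ j ∨ c ∧ j ∧ j ∧ j ∨ j)
Right:  (c ∧ j ∧ j ∧ j ∧ g(j ∨ ((j ∨ c) ∨ j), g(j, j, j), g(j, j, j)) ∨ g((j ∧ j) ∧ j ∨ j ∧ j ∧ j, (g(c, j, j) ∨ j ∧ c ∧ (c ∧ c)) ∨ j ∨ (j ∧ j) ∧ (j ∧ c) ∨ c, c ∨ j ∧ (c ∧ j) ∨ c ∨ j ∧ c ∧ j ∧ j ∨ (j ∨ (j ∧ c) ∧ j))) ∨ c ∧ c ∧ g((j ∨ c) ∨ (j ∨ j), g(j, j, j), g(j, j, j))
  Un-nest:  c ∧ g(c ∨ j ∨ j ∨ j, g(j, j, j), g(j, j, j)) ∧ j ∧ j ∧ j ∨ g(j ∧ j ∧ j ∨ j ∧ j ∧ j, c ∨ c ∧ c ∧ c ∧ j ∨ c ∧ j ∧ j ∧ j ∨ g(c, j, j) ∨ j, c ∨ c ∨ c ∧ j ∧ j ∨ c ∧ j ∧ j ∨ c ∧ j ∧ j ∧ j ∨ j) ∨ c ∧ c ∧ g(c ∨ j ∨ j ∨ j, g(j, j, j), g(j, j, j))
  Sort:  c ∧ c ∧ g(c ∨ j ∨ j ∨ j, g(j, j, j), g(j, j, j)) ∨ c ∧ g(c ∨ j ∨ j ∨ j, g(j, j, j), g(j, j, j)) ∧ j ∧ j ∧ j ∨ g(j ∧ j ∧ j ∨ j ∧ j ∧ j, c ∨ c ∧ c ∧ c ∧ j ∨ c ∧ j ∧ j ∧ j ∨ g(c, j, j) ∨ j, c ∨ c ∨ c ∧ j ∧ j ∨ c ∧ j ∧ j ∨ c ∧ j ∧ j ∧ j ∨ j)

Answer: yes — both canonical forms are c ∧ c ∧ g(c ∨ j ∨ j ∨ j, g(j, j, j), g(j, j, j)) ∨ c ∧ g(c ∨ j ∨ j ∨ j, g(j, j, j), g(j, j, j)) ∧ j ∧ j ∧ j ∨ g(j ∧ j ∧ j ∨ j ∧ j ∧ j, c ∨ c ∧ c ∧ c ∧ j ∨ c ∧ j ∧ j ∧ j ∨ g(c, j, j) ∨ j, c ∨ c ∨ c ∧ j ∧ j ∨ c ∧ j ∧ j ∨ c ∧ j ∧ j ∧ j ∨ j)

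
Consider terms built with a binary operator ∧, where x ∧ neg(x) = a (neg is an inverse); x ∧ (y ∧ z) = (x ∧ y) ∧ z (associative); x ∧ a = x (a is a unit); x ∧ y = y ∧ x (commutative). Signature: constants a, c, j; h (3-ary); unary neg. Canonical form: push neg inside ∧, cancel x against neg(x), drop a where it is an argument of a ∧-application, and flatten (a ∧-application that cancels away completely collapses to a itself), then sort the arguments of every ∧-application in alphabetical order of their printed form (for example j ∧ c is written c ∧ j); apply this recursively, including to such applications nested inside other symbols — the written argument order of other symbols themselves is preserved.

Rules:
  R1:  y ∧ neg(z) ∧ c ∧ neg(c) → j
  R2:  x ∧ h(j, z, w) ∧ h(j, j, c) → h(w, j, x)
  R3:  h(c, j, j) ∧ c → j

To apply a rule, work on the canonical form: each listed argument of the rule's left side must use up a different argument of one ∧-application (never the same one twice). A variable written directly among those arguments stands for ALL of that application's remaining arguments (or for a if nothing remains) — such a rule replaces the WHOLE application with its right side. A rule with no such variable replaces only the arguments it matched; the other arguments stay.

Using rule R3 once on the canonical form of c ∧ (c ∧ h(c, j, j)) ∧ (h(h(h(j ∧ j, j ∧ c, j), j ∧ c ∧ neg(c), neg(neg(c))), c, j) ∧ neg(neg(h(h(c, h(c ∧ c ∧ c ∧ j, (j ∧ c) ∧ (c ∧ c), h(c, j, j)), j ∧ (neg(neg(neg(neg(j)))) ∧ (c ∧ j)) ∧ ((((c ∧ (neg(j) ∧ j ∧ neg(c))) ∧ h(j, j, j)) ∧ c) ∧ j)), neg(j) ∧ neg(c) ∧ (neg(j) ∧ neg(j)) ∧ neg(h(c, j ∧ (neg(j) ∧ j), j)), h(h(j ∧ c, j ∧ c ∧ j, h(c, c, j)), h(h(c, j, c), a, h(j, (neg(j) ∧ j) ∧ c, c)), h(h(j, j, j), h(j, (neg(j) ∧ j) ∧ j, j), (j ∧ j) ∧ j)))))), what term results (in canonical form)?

Answer: c ∧ h(h(c, h(c ∧ c ∧ c ∧ j, c ∧ c ∧ c ∧ j, h(c, j, j)), c ∧ c ∧ h(j, j, j) ∧ j ∧ j ∧ j ∧ j), neg(c) ∧ neg(h(c, j, j)) ∧ neg(j) ∧ neg(j) ∧ neg(j), h(h(c ∧ j, c ∧ j ∧ j, h(c, c, j)), h(h(c, j, c), a, h(j, c, c)), h(h(j, j, j), h(j, j, j), j ∧ j ∧ j))) ∧ h(h(h(j ∧ j, c ∧ j, j), j, c), c, j) ∧ j

Derivation:
Canonical form:  c ∧ c ∧ h(c, j, j) ∧ h(h(c, h(c ∧ c ∧ c ∧ j, c ∧ c ∧ c ∧ j, h(c, j, j)), c ∧ c ∧ h(j, j, j) ∧ j ∧ j ∧ j ∧ j), neg(c) ∧ neg(h(c, j, j)) ∧ neg(j) ∧ neg(j) ∧ neg(j), h(h(c ∧ j, c ∧ j ∧ j, h(c, c, j)), h(h(c, j, c), a, h(j, c, c)), h(h(j, j, j), h(j, j, j), j ∧ j ∧ j))) ∧ h(h(h(j ∧ j, c ∧ j, j), j, c), c, j)
R3 matches:  uses c, h(c, j, j)
Result:  c ∧ h(h(c, h(c ∧ c ∧ c ∧ j, c ∧ c ∧ c ∧ j, h(c, j, j)), c ∧ c ∧ h(j, j, j) ∧ j ∧ j ∧ j ∧ j), neg(c) ∧ neg(h(c, j, j)) ∧ neg(j) ∧ neg(j) ∧ neg(j), h(h(c ∧ j, c ∧ j ∧ j, h(c, c, j)), h(h(c, j, c), a, h(j, c, c)), h(h(j, j, j), h(j, j, j), j ∧ j ∧ j))) ∧ h(h(h(j ∧ j, c ∧ j, j), j, c), c, j) ∧ j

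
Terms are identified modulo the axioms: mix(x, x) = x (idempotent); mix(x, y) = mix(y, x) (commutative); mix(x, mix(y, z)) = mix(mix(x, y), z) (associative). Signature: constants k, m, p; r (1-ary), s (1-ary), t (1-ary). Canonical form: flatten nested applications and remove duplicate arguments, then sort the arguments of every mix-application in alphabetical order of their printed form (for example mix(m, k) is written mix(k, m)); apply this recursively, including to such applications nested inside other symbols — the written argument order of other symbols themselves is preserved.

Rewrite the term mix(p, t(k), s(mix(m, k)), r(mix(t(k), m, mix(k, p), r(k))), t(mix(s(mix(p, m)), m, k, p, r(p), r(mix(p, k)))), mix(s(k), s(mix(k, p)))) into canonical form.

Answer: mix(p, r(mix(k, m, p, r(k), t(k))), s(k), s(mix(k, m)), s(mix(k, p)), t(k), t(mix(k, m, p, r(mix(k, p)), r(p), s(mix(m, p)))))

Derivation:
Un-nest:  mix(p, t(k), s(mix(m, k)), r(mix(t(k), m, mix(k, p), r(k))), t(mix(s(mix(p, m)), m, k, p, r(p), r(mix(p, k)))), s(k), s(mix(k, p)))
Simplify inside:  s(mix(m, k))  →  s(mix(k, m))
Inside:  r(mix(t(k), m, mix(k, p), r(k)))  →  r(mix(k, m, p, r(k), t(k)))
Canonicalize subterm:  t(mix(s(mix(p, m)), m, k, p, r(p), r(mix(p, k))))  →  t(mix(k, m, p, r(mix(k, p)), r(p), s(mix(m, p))))
Order the arguments:  mix(p, r(mix(k, m, p, r(k), t(k))), s(k), s(mix(k, m)), s(mix(k, p)), t(k), t(mix(k, m, p, r(mix(k, p)), r(p), s(mix(m, p)))))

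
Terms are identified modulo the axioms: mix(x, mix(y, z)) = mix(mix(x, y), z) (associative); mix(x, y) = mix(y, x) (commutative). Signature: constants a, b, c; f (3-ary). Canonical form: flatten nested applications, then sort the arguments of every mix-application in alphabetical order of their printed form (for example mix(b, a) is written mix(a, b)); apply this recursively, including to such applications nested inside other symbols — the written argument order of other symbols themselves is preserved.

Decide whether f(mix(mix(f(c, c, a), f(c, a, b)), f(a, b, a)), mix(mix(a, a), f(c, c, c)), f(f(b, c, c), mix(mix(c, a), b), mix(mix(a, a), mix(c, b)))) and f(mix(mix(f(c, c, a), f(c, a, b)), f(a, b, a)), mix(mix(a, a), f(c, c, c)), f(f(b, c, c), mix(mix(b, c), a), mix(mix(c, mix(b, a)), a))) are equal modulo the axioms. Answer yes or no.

Answer: yes — both canonical forms are f(mix(f(a, b, a), f(c, a, b), f(c, c, a)), mix(a, a, f(c, c, c)), f(f(b, c, c), mix(a, b, c), mix(a, a, b, c)))

Derivation:
Left:  f(mix(mix(f(c, c, a), f(c, a, b)), f(a, b, a)), mix(mix(a, a), f(c, c, c)), f(f(b, c, c), mix(mix(c, a), b), mix(mix(a, a), mix(c, b))))
  Focus inside:  mix(mix(f(c, c, a), f(c, a, b)), f(a, b, a))
  Flatten:  mix(f(c, c, a), f(c, a, b), f(a, b, a))
  Order the arguments:  mix(f(a, b, a), f(c, a, b), f(c, c, a))
  Put back:  f(mix(f(a, b, a), f(c, a, b), f(c, c, a)), mix(a, a, f(c, c, c)), f(f(b, c, c), mix(a, b, c), mix(a, a, b, c)))
Right:  f(mix(mix(f(c, c, a), f(c, a, b)), f(a, b, a)), mix(mix(a, a), f(c, c, c)), f(f(b, c, c), mix(mix(b, c), a), mix(mix(c, mix(b, a)), a)))
  Work inside:  mix(mix(f(c, c, a), f(c, a, b)), f(a, b, a))
  Merge nested applications:  mix(f(c, c, a), f(c, a, b), f(a, b, a))
  Sort:  mix(f(a, b, a), f(c, a, b), f(c, c, a))
  Put back:  f(mix(f(a, b, a), f(c, a, b), f(c, c, a)), mix(a, a, f(c, c, c)), f(f(b, c, c), mix(a, b, c), mix(a, a, b, c)))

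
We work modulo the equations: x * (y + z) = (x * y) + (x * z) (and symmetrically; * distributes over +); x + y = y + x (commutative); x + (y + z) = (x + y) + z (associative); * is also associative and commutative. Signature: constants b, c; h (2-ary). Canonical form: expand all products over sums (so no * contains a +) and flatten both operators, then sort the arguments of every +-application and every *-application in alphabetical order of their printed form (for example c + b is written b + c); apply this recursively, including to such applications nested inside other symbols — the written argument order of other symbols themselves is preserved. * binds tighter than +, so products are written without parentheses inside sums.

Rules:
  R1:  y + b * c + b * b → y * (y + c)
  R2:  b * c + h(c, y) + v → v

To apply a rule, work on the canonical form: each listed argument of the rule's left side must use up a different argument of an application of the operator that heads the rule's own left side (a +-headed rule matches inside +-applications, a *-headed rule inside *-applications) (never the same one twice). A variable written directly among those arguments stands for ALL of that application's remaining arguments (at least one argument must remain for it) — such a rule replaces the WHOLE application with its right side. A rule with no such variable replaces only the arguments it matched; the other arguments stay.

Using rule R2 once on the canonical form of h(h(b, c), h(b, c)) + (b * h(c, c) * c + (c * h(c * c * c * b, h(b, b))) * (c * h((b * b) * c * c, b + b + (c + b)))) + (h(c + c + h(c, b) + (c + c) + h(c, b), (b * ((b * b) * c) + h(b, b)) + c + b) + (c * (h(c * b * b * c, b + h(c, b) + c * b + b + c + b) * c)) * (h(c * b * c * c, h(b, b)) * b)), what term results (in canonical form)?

Canonical form:  b * c * c * h(b * b * c * c, b + b + b + b * c + c + h(c, b)) * h(b * c * c * c, h(b, b)) + b * c * h(c, c) + c * c * h(b * b * c * c, b + b + b + c) * h(b * c * c * c, h(b, b)) + h(c + c + c + c + h(c, b) + h(c, b), b + b * b * b * c + c + h(b, b)) + h(h(b, c), h(b, c))
Match R2:  consume b * c, h(c, b);  v := b + b + b + c, y := b
The variable takes the whole remainder — replace the entire application.
New term:  b * c * c * h(b * b * c * c, b + b + b + c) * h(b * c * c * c, h(b, b)) + b * c * h(c, c) + c * c * h(b * b * c * c, b + b + b + c) * h(b * c * c * c, h(b, b)) + h(c + c + c + c + h(c, b) + h(c, b), b + b * b * b * c + c + h(b, b)) + h(h(b, c), h(b, c))

Answer: b * c * c * h(b * b * c * c, b + b + b + c) * h(b * c * c * c, h(b, b)) + b * c * h(c, c) + c * c * h(b * b * c * c, b + b + b + c) * h(b * c * c * c, h(b, b)) + h(c + c + c + c + h(c, b) + h(c, b), b + b * b * b * c + c + h(b, b)) + h(h(b, c), h(b, c))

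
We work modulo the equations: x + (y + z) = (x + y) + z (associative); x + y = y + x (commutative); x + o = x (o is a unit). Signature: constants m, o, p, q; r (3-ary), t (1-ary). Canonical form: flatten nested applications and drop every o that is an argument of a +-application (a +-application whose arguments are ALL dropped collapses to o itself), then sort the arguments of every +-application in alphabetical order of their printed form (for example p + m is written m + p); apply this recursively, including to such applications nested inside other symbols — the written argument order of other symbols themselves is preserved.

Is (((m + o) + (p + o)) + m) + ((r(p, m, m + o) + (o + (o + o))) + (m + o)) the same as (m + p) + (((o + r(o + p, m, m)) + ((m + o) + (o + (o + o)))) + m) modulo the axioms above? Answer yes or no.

Left:  (((m + o) + (p + o)) + m) + ((r(p, m, m + o) + (o + (o + o))) + (m + o))
  Merge nested applications:  m + o + p + o + m + r(p, m, m + o) + o + o + o + m + o
  Inside:  r(p, m, m + o)  →  r(p, m, m)
  Unit:  drop o (×6)
  Sort arguments:  m + m + m + p + r(p, m, m)
Right:  (m + p) + (((o + r(o + p, m, m)) + ((m + o) + (o + (o + o)))) + m)
  Merge nested applications:  m + p + o + r(o + p, m, m) + m + o + o + o + o + m
  Simplify inside:  r(o + p, m, m)  →  r(p, m, m)
  Unit:  drop o (×5)
  Sort:  m + m + m + p + r(p, m, m)

Answer: yes — both canonical forms are m + m + m + p + r(p, m, m)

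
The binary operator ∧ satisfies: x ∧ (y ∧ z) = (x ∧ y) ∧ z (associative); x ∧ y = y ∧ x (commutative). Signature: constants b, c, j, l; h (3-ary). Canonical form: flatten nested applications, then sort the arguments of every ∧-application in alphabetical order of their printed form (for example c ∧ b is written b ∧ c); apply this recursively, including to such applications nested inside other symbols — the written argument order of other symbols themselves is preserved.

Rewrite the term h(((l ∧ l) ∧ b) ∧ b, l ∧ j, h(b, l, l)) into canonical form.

Descend into:  ((l ∧ l) ∧ b) ∧ b
Merge nested applications:  l ∧ l ∧ b ∧ b
Order the arguments:  b ∧ b ∧ l ∧ l
Rebuild:  h(b ∧ b ∧ l ∧ l, j ∧ l, h(b, l, l))

Answer: h(b ∧ b ∧ l ∧ l, j ∧ l, h(b, l, l))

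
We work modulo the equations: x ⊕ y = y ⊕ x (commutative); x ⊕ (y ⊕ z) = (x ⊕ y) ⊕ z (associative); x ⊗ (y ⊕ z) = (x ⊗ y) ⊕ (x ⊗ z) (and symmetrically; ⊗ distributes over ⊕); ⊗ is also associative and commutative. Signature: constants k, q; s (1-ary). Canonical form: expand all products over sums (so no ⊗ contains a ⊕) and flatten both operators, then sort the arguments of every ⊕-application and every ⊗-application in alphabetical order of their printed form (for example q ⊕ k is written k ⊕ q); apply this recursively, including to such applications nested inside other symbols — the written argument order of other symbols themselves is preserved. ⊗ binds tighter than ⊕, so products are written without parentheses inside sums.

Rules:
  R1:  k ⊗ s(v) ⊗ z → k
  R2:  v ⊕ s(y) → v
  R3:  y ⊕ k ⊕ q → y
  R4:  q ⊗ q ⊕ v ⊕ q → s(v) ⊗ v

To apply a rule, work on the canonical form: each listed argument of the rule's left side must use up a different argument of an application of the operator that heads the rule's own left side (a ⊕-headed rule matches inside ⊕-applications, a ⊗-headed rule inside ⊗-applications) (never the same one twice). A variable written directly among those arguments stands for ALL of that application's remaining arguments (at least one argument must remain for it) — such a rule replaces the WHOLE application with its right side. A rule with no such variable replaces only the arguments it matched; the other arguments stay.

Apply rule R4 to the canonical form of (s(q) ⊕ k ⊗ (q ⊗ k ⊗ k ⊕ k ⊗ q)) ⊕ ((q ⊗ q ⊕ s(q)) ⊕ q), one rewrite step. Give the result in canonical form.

Canonical form:  k ⊗ k ⊗ k ⊗ q ⊕ k ⊗ k ⊗ q ⊕ q ⊕ q ⊗ q ⊕ s(q) ⊕ s(q)
Match R4:  consume q, q ⊗ q;  v := k ⊗ k ⊗ k ⊗ q ⊕ k ⊗ k ⊗ q ⊕ s(q) ⊕ s(q)
The extension variable absorbs all remaining arguments, so the whole application is rewritten.
Giving:  k ⊗ k ⊗ k ⊗ q ⊗ s(k ⊗ k ⊗ k ⊗ q ⊕ k ⊗ k ⊗ q ⊕ s(q) ⊕ s(q)) ⊕ k ⊗ k ⊗ q ⊗ s(k ⊗ k ⊗ k ⊗ q ⊕ k ⊗ k ⊗ q ⊕ s(q) ⊕ s(q)) ⊕ s(k ⊗ k ⊗ k ⊗ q ⊕ k ⊗ k ⊗ q ⊕ s(q) ⊕ s(q)) ⊗ s(q) ⊕ s(k ⊗ k ⊗ k ⊗ q ⊕ k ⊗ k ⊗ q ⊕ s(q) ⊕ s(q)) ⊗ s(q)

Answer: k ⊗ k ⊗ k ⊗ q ⊗ s(k ⊗ k ⊗ k ⊗ q ⊕ k ⊗ k ⊗ q ⊕ s(q) ⊕ s(q)) ⊕ k ⊗ k ⊗ q ⊗ s(k ⊗ k ⊗ k ⊗ q ⊕ k ⊗ k ⊗ q ⊕ s(q) ⊕ s(q)) ⊕ s(k ⊗ k ⊗ k ⊗ q ⊕ k ⊗ k ⊗ q ⊕ s(q) ⊕ s(q)) ⊗ s(q) ⊕ s(k ⊗ k ⊗ k ⊗ q ⊕ k ⊗ k ⊗ q ⊕ s(q) ⊕ s(q)) ⊗ s(q)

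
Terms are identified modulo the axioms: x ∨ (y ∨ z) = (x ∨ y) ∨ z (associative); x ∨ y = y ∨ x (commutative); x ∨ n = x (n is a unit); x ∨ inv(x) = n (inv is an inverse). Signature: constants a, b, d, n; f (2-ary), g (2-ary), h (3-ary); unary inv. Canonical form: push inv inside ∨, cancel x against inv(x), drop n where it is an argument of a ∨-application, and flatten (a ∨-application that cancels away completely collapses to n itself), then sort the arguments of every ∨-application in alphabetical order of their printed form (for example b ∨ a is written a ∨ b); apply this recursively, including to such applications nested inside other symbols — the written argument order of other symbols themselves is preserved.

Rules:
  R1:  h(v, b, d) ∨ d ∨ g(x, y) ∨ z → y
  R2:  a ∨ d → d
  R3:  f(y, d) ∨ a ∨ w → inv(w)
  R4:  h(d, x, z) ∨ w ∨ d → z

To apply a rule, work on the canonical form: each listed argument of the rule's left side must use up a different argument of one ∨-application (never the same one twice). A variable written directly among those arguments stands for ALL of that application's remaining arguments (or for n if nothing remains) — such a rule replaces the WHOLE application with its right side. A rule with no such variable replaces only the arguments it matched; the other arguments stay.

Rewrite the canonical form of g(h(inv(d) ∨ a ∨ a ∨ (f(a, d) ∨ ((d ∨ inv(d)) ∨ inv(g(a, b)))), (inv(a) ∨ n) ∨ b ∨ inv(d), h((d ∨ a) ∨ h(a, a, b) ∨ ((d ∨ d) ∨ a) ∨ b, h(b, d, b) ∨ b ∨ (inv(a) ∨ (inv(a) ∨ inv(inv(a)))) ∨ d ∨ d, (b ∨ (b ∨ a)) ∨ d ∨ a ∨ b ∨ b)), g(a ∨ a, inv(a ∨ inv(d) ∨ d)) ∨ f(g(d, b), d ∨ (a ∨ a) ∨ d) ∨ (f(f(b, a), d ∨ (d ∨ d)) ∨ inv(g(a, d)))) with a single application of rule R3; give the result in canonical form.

Canonical form:  g(h(a ∨ a ∨ f(a, d) ∨ inv(d) ∨ inv(g(a, b)), b ∨ inv(a) ∨ inv(d), h(a ∨ a ∨ b ∨ d ∨ d ∨ d ∨ h(a, a, b), b ∨ d ∨ d ∨ h(b, d, b) ∨ inv(a), a ∨ a ∨ b ∨ b ∨ b ∨ b ∨ d)), f(f(b, a), d ∨ d ∨ d) ∨ f(g(d, b), a ∨ a ∨ d ∨ d) ∨ g(a ∨ a, inv(a)) ∨ inv(g(a, d)))
R3 matches:  uses a, f(a, d);  w := a ∨ inv(d) ∨ inv(g(a, b)), y := a
The extension variable absorbs all remaining arguments, so the whole application is rewritten.
Giving:  g(h(d ∨ g(a, b) ∨ inv(a), b ∨ inv(a) ∨ inv(d), h(a ∨ a ∨ b ∨ d ∨ d ∨ d ∨ h(a, a, b), b ∨ d ∨ d ∨ h(b, d, b) ∨ inv(a), a ∨ a ∨ b ∨ b ∨ b ∨ b ∨ d)), f(f(b, a), d ∨ d ∨ d) ∨ f(g(d, b), a ∨ a ∨ d ∨ d) ∨ g(a ∨ a, inv(a)) ∨ inv(g(a, d)))

Answer: g(h(d ∨ g(a, b) ∨ inv(a), b ∨ inv(a) ∨ inv(d), h(a ∨ a ∨ b ∨ d ∨ d ∨ d ∨ h(a, a, b), b ∨ d ∨ d ∨ h(b, d, b) ∨ inv(a), a ∨ a ∨ b ∨ b ∨ b ∨ b ∨ d)), f(f(b, a), d ∨ d ∨ d) ∨ f(g(d, b), a ∨ a ∨ d ∨ d) ∨ g(a ∨ a, inv(a)) ∨ inv(g(a, d)))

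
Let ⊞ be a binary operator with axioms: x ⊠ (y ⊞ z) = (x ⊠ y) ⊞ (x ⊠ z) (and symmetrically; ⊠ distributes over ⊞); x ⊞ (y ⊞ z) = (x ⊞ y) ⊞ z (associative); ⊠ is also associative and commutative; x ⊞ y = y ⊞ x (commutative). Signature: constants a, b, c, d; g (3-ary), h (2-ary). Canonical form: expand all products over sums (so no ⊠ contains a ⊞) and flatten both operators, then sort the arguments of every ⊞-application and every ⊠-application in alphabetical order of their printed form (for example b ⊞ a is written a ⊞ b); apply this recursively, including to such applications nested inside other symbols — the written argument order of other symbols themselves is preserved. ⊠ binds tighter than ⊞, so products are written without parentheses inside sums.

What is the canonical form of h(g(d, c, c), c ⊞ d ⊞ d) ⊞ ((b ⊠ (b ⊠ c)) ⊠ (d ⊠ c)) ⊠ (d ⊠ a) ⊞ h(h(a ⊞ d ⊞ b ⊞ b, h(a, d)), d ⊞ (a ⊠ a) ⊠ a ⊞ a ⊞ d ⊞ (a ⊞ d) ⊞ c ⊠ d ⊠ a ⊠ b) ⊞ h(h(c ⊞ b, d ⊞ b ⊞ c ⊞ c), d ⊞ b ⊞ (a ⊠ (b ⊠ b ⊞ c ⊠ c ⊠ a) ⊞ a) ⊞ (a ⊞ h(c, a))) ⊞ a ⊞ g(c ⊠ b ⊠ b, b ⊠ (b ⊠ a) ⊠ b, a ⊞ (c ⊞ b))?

Distribute:  h(g(d, c, c), c ⊞ d ⊞ d) ⊞ a ⊠ b ⊠ b ⊠ c ⊠ c ⊠ d ⊠ d ⊞ h(h(a ⊞ b ⊞ b ⊞ d, h(a, d)), a ⊞ a ⊞ a ⊠ a ⊠ a ⊞ a ⊠ b ⊠ c ⊠ d ⊞ d ⊞ d ⊞ d) ⊞ h(h(b ⊞ c, b ⊞ c ⊞ c ⊞ d), a ⊞ a ⊞ a ⊠ a ⊠ c ⊠ c ⊞ a ⊠ b ⊠ b ⊞ b ⊞ d ⊞ h(c, a)) ⊞ a ⊞ g(b ⊠ b ⊠ c, a ⊠ b ⊠ b ⊠ b, a ⊞ b ⊞ c)
Sort arguments:  a ⊞ a ⊠ b ⊠ b ⊠ c ⊠ c ⊠ d ⊠ d ⊞ g(b ⊠ b ⊠ c, a ⊠ b ⊠ b ⊠ b, a ⊞ b ⊞ c) ⊞ h(g(d, c, c), c ⊞ d ⊞ d) ⊞ h(h(a ⊞ b ⊞ b ⊞ d, h(a, d)), a ⊞ a ⊞ a ⊠ a ⊠ a ⊞ a ⊠ b ⊠ c ⊠ d ⊞ d ⊞ d ⊞ d) ⊞ h(h(b ⊞ c, b ⊞ c ⊞ c ⊞ d), a ⊞ a ⊞ a ⊠ a ⊠ c ⊠ c ⊞ a ⊠ b ⊠ b ⊞ b ⊞ d ⊞ h(c, a))

Answer: a ⊞ a ⊠ b ⊠ b ⊠ c ⊠ c ⊠ d ⊠ d ⊞ g(b ⊠ b ⊠ c, a ⊠ b ⊠ b ⊠ b, a ⊞ b ⊞ c) ⊞ h(g(d, c, c), c ⊞ d ⊞ d) ⊞ h(h(a ⊞ b ⊞ b ⊞ d, h(a, d)), a ⊞ a ⊞ a ⊠ a ⊠ a ⊞ a ⊠ b ⊠ c ⊠ d ⊞ d ⊞ d ⊞ d) ⊞ h(h(b ⊞ c, b ⊞ c ⊞ c ⊞ d), a ⊞ a ⊞ a ⊠ a ⊠ c ⊠ c ⊞ a ⊠ b ⊠ b ⊞ b ⊞ d ⊞ h(c, a))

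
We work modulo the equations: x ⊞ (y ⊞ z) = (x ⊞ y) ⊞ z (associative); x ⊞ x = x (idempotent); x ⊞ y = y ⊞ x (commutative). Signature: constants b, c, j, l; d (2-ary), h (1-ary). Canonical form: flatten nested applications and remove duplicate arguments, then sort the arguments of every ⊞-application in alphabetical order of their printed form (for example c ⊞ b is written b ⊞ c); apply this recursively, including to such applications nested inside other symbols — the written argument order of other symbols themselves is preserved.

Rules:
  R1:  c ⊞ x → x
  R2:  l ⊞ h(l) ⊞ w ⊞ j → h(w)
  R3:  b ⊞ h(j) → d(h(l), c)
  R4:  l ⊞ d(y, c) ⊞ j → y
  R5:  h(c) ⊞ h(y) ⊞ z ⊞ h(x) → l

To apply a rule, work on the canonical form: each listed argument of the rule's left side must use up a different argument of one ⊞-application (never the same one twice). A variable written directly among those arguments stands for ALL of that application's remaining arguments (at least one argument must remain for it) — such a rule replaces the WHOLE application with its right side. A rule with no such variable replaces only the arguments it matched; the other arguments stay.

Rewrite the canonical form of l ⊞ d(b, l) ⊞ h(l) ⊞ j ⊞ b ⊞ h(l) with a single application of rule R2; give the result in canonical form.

Canonical form:  b ⊞ d(b, l) ⊞ h(l) ⊞ j ⊞ l
Match R2:  consume h(l), j, l;  w := b ⊞ d(b, l)
The variable takes the whole remainder — replace the entire application.
New term:  h(b ⊞ d(b, l))

Answer: h(b ⊞ d(b, l))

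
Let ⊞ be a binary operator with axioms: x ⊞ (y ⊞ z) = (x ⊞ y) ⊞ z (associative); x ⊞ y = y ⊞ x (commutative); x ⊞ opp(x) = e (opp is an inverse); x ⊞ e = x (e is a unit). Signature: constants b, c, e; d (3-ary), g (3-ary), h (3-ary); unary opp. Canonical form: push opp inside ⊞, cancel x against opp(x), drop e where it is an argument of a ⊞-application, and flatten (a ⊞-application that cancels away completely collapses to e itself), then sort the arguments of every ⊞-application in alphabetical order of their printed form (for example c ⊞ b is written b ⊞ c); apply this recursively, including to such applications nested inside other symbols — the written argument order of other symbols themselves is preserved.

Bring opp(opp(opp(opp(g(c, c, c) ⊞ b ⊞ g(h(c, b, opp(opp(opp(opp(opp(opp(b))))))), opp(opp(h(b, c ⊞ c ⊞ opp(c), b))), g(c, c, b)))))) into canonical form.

Push opp inside:  distribute opp over ⊞ and collapse double opp
Collect:  g(c, c, c) ⊞ b ⊞ g(h(c, b, b), h(b, c, b), g(c, c, b))
Sort:  b ⊞ g(c, c, c) ⊞ g(h(c, b, b), h(b, c, b), g(c, c, b))

Answer: b ⊞ g(c, c, c) ⊞ g(h(c, b, b), h(b, c, b), g(c, c, b))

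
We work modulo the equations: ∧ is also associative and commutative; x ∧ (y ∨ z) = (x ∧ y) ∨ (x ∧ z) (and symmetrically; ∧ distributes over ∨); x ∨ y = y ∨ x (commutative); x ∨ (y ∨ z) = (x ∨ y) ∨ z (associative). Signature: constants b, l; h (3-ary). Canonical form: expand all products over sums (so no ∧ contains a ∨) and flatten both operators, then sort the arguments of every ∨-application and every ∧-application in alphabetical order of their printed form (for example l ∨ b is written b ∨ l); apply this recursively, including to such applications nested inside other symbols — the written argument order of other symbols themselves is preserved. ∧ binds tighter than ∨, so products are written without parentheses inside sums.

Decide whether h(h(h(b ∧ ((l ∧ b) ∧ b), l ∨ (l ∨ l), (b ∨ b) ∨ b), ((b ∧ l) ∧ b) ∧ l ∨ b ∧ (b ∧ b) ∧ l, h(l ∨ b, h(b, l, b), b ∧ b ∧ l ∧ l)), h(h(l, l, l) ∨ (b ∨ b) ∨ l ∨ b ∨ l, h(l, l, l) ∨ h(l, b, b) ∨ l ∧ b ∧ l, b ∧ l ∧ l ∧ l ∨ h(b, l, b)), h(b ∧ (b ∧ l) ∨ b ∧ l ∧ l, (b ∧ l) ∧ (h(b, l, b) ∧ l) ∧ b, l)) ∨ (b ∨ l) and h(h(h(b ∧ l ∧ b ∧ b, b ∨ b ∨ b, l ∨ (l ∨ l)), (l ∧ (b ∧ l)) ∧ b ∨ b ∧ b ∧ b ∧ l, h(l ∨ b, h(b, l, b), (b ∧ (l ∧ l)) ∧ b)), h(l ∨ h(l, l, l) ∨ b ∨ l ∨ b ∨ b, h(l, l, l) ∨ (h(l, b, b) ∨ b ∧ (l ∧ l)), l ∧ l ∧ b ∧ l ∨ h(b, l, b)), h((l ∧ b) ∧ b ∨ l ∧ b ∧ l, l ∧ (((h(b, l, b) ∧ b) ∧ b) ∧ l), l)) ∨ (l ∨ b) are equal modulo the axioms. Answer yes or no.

Left:  h(h(h(b ∧ ((l ∧ b) ∧ b), l ∨ (l ∨ l), (b ∨ b) ∨ b), ((b ∧ l) ∧ b) ∧ l ∨ b ∧ (b ∧ b) ∧ l, h(l ∨ b, h(b, l, b), b ∧ b ∧ l ∧ l)), h(h(l, l, l) ∨ (b ∨ b) ∨ l ∨ b ∨ l, h(l, l, l) ∨ h(l, b, b) ∨ l ∧ b ∧ l, b ∧ l ∧ l ∧ l ∨ h(b, l, b)), h(b ∧ (b ∧ l) ∨ b ∧ l ∧ l, (b ∧ l) ∧ (h(b, l, b) ∧ l) ∧ b, l)) ∨ (b ∨ l)
  Merge nested applications:  h(h(h(b ∧ b ∧ b ∧ l, l ∨ l ∨ l, b ∨ b ∨ b), b ∧ b ∧ b ∧ l ∨ b ∧ b ∧ l ∧ l, h(b ∨ l, h(b, l, b), b ∧ b ∧ l ∧ l)), h(b ∨ b ∨ b ∨ h(l, l, l) ∨ l ∨ l, b ∧ l ∧ l ∨ h(l, b, b) ∨ h(l, l, l), b ∧ l ∧ l ∧ l ∨ h(b, l, b)), h(b ∧ b ∧ l ∨ b ∧ l ∧ l, b ∧ b ∧ h(b, l, b) ∧ l ∧ l, l)) ∨ b ∨ l
  Sort:  b ∨ h(h(h(b ∧ b ∧ b ∧ l, l ∨ l ∨ l, b ∨ b ∨ b), b ∧ b ∧ b ∧ l ∨ b ∧ b ∧ l ∧ l, h(b ∨ l, h(b, l, b), b ∧ b ∧ l ∧ l)), h(b ∨ b ∨ b ∨ h(l, l, l) ∨ l ∨ l, b ∧ l ∧ l ∨ h(l, b, b) ∨ h(l, l, l), b ∧ l ∧ l ∧ l ∨ h(b, l, b)), h(b ∧ b ∧ l ∨ b ∧ l ∧ l, b ∧ b ∧ h(b, l, b) ∧ l ∧ l, l)) ∨ l
Right:  h(h(h(b ∧ l ∧ b ∧ b, b ∨ b ∨ b, l ∨ (l ∨ l)), (l ∧ (b ∧ l)) ∧ b ∨ b ∧ b ∧ b ∧ l, h(l ∨ b, h(b, l, b), (b ∧ (l ∧ l)) ∧ b)), h(l ∨ h(l, l, l) ∨ b ∨ l ∨ b ∨ b, h(l, l, l) ∨ (h(l, b, b) ∨ b ∧ (l ∧ l)), l ∧ l ∧ b ∧ l ∨ h(b, l, b)), h((l ∧ b) ∧ b ∨ l ∧ b ∧ l, l ∧ (((h(b, l, b) ∧ b) ∧ b) ∧ l), l)) ∨ (l ∨ b)
  Flatten:  h(h(h(b ∧ b ∧ b ∧ l, b ∨ b ∨ b, l ∨ l ∨ l), b ∧ b ∧ b ∧ l ∨ b ∧ b ∧ l ∧ l, h(b ∨ l, h(b, l, b), b ∧ b ∧ l ∧ l)), h(b ∨ b ∨ b ∨ h(l, l, l) ∨ l ∨ l, b ∧ l ∧ l ∨ h(l, b, b) ∨ h(l, l, l), b ∧ l ∧ l ∧ l ∨ h(b, l, b)), h(b ∧ b ∧ l ∨ b ∧ l ∧ l, b ∧ b ∧ h(b, l, b) ∧ l ∧ l, l)) ∨ l ∨ b
  Sort arguments:  b ∨ h(h(h(b ∧ b ∧ b ∧ l, b ∨ b ∨ b, l ∨ l ∨ l), b ∧ b ∧ b ∧ l ∨ b ∧ b ∧ l ∧ l, h(b ∨ l, h(b, l, b), b ∧ b ∧ l ∧ l)), h(b ∨ b ∨ b ∨ h(l, l, l) ∨ l ∨ l, b ∧ l ∧ l ∨ h(l, b, b) ∨ h(l, l, l), b ∧ l ∧ l ∧ l ∨ h(b, l, b)), h(b ∧ b ∧ l ∨ b ∧ l ∧ l, b ∧ b ∧ h(b, l, b) ∧ l ∧ l, l)) ∨ l

Answer: no — b ∨ h(h(h(b ∧ b ∧ b ∧ l, l ∨ l ∨ l, b ∨ b ∨ b), b ∧ b ∧ b ∧ l ∨ b ∧ b ∧ l ∧ l, h(b ∨ l, h(b, l, b), b ∧ b ∧ l ∧ l)), h(b ∨ b ∨ b ∨ h(l, l, l) ∨ l ∨ l, b ∧ l ∧ l ∨ h(l, b, b) ∨ h(l, l, l), b ∧ l ∧ l ∧ l ∨ h(b, l, b)), h(b ∧ b ∧ l ∨ b ∧ l ∧ l, b ∧ b ∧ h(b, l, b) ∧ l ∧ l, l)) ∨ l vs b ∨ h(h(h(b ∧ b ∧ b ∧ l, b ∨ b ∨ b, l ∨ l ∨ l), b ∧ b ∧ b ∧ l ∨ b ∧ b ∧ l ∧ l, h(b ∨ l, h(b, l, b), b ∧ b ∧ l ∧ l)), h(b ∨ b ∨ b ∨ h(l, l, l) ∨ l ∨ l, b ∧ l ∧ l ∨ h(l, b, b) ∨ h(l, l, l), b ∧ l ∧ l ∧ l ∨ h(b, l, b)), h(b ∧ b ∧ l ∨ b ∧ l ∧ l, b ∧ b ∧ h(b, l, b) ∧ l ∧ l, l)) ∨ l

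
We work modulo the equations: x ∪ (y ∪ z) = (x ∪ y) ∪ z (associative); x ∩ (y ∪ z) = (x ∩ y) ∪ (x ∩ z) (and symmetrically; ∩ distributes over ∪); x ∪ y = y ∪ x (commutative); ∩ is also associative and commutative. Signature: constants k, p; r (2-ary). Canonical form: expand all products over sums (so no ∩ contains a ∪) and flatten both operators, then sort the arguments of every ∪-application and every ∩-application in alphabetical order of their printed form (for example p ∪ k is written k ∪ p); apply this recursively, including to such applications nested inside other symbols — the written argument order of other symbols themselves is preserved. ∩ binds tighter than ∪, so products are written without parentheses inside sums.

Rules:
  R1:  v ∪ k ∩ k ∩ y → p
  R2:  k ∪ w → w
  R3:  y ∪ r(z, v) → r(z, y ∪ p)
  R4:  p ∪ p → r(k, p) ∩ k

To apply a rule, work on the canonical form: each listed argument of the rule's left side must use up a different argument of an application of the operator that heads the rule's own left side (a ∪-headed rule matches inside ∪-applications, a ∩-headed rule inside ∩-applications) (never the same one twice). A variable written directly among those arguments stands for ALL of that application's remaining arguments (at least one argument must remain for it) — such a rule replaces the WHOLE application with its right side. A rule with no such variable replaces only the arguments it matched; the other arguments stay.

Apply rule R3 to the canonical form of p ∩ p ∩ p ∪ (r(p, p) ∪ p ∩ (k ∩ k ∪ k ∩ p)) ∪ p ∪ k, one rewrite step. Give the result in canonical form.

Answer: r(p, k ∪ k ∩ k ∩ p ∪ k ∩ p ∩ p ∪ p ∪ p ∪ p ∩ p ∩ p)

Derivation:
Canonical form:  k ∪ k ∩ k ∩ p ∪ k ∩ p ∩ p ∪ p ∪ p ∩ p ∩ p ∪ r(p, p)
Match R3:  consume r(p, p);  v := p, y := k ∪ k ∩ k ∩ p ∪ k ∩ p ∩ p ∪ p ∪ p ∩ p ∩ p, z := p
Every leftover argument binds to the variable; the entire application is replaced.
Giving:  r(p, k ∪ k ∩ k ∩ p ∪ k ∩ p ∩ p ∪ p ∪ p ∪ p ∩ p ∩ p)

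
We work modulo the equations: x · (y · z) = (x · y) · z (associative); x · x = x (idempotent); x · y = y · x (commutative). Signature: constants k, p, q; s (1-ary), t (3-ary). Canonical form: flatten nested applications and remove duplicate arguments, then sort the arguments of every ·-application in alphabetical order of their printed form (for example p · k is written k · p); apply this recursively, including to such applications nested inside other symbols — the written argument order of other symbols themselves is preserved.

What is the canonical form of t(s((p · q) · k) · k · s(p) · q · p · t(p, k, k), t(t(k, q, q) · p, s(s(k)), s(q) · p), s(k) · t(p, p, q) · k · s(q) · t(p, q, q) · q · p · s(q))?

Focus inside:  s(k) · t(p, p, q) · k · s(q) · t(p, q, q) · q · p · s(q)
Deduplicate:  drop duplicate s(q)
Sort arguments:  k · p · q · s(k) · s(q) · t(p, p, q) · t(p, q, q)
Rebuild:  t(k · p · q · s(k · p · q) · s(p) · t(p, k, k), t(p · t(k, q, q), s(s(k)), p · s(q)), k · p · q · s(k) · s(q) · t(p, p, q) · t(p, q, q))

Answer: t(k · p · q · s(k · p · q) · s(p) · t(p, k, k), t(p · t(k, q, q), s(s(k)), p · s(q)), k · p · q · s(k) · s(q) · t(p, p, q) · t(p, q, q))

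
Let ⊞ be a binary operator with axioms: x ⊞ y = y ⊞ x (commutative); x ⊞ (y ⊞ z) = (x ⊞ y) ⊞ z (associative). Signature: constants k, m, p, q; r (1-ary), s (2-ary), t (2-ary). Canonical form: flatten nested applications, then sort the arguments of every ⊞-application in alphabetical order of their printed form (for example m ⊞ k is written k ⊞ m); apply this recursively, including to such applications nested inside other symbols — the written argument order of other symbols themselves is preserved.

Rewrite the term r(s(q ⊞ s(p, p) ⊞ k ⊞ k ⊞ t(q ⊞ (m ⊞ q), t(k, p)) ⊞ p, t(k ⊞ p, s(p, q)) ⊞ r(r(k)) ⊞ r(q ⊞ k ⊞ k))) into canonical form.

Answer: r(s(k ⊞ k ⊞ p ⊞ q ⊞ s(p, p) ⊞ t(m ⊞ q ⊞ q, t(k, p)), r(k ⊞ k ⊞ q) ⊞ r(r(k)) ⊞ t(k ⊞ p, s(p, q))))

Derivation:
Work inside:  q ⊞ s(p, p) ⊞ k ⊞ k ⊞ t(q ⊞ (m ⊞ q), t(k, p)) ⊞ p
Canonicalize subterm:  t(q ⊞ (m ⊞ q), t(k, p))  →  t(m ⊞ q ⊞ q, t(k, p))
Sort arguments:  k ⊞ k ⊞ p ⊞ q ⊞ s(p, p) ⊞ t(m ⊞ q ⊞ q, t(k, p))
Rebuild:  r(s(k ⊞ k ⊞ p ⊞ q ⊞ s(p, p) ⊞ t(m ⊞ q ⊞ q, t(k, p)), r(k ⊞ k ⊞ q) ⊞ r(r(k)) ⊞ t(k ⊞ p, s(p, q))))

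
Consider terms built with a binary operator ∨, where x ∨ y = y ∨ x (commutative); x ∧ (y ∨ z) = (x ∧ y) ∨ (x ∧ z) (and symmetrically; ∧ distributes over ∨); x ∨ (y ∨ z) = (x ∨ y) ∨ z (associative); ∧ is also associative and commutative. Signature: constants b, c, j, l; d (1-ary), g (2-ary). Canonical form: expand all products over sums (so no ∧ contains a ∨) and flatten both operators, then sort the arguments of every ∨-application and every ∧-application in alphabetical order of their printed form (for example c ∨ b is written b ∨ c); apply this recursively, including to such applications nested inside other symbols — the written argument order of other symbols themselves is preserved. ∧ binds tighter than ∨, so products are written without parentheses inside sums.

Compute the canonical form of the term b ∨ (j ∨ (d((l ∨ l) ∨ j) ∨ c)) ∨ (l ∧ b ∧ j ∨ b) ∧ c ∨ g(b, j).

Expand:  b ∨ j ∨ d(j ∨ l ∨ l) ∨ c ∨ b ∧ c ∧ j ∧ l ∨ b ∧ c ∨ g(b, j)
Sort arguments:  b ∨ b ∧ c ∨ b ∧ c ∧ j ∧ l ∨ c ∨ d(j ∨ l ∨ l) ∨ g(b, j) ∨ j

Answer: b ∨ b ∧ c ∨ b ∧ c ∧ j ∧ l ∨ c ∨ d(j ∨ l ∨ l) ∨ g(b, j) ∨ j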